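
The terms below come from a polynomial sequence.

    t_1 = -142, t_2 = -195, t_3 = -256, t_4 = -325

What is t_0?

-97

-53, -61, -69
-8, -8
The second differences are constant at -8.
Work back: -53 + 8 = -45;  -142 + 45 = -97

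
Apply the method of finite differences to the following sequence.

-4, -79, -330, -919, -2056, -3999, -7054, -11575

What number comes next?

-17964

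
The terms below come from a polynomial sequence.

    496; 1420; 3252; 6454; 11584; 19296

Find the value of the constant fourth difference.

96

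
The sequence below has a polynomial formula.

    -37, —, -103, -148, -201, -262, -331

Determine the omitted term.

Using the last 5 terms:
First differences: -45  -53  -61  -69
Second differences: -8  -8  -8
Constant second difference = -8.
Extend backward: -45 + 8 = -37;  -103 + 37 = -66

-66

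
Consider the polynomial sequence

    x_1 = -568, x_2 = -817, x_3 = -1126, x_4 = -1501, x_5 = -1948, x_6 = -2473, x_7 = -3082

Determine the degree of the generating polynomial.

3

D1: -249, -309, -375, -447, -525, -609
D2: -60, -66, -72, -78, -84
D3: -6, -6, -6, -6
The third differences are constant, so the polynomial has degree 3.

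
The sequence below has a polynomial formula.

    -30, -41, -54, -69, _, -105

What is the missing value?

-86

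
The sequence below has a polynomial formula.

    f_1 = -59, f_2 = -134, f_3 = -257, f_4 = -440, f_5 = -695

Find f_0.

-75  -123  -183  -255
-48  -60  -72
-12  -12
The third differences are constant at -12.
Work back: -48 + 12 = -36;  -75 + 36 = -39;  -59 + 39 = -20

-20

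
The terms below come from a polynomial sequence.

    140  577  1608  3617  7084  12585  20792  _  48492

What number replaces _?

32473

Using the first 7 terms:
437, 1031, 2009, 3467, 5501, 8207
594, 978, 1458, 2034, 2706
384, 480, 576, 672
96, 96, 96
Constant fourth difference = 96.
Extend forward: 672 + 96 = 768;  2706 + 768 = 3474;  8207 + 3474 = 11681;  20792 + 11681 = 32473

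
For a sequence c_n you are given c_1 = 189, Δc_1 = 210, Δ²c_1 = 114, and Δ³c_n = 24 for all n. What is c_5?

1809

Build the table forward from the leading diagonal:
D3: 24  24  24  24  24
D2: 114  138  162  186  210
D1: 210  324  462  624  810
c: 189  399  723  1185  1809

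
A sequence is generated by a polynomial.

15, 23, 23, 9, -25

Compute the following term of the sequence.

-85

D1: 8  0  -14  -34
D2: -8  -14  -20
D3: -6  -6
The third differences are constant (-6).
-20 − 6 = -26;  -34 − 26 = -60;  -25 − 60 = -85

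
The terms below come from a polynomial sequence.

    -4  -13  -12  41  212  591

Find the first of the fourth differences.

Δ: -9, 1, 53, 171, 379
Δ²: 10, 52, 118, 208
Δ³: 42, 66, 90
Δ⁴: 24, 24

24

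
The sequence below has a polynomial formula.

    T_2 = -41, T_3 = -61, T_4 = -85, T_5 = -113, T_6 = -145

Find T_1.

-25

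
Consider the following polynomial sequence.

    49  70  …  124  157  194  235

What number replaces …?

Using the last 4 terms:
Δ: 33  37  41
Δ²: 4  4
Constant second difference = 4.
Extend backward: 33 − 4 = 29;  124 − 29 = 95

95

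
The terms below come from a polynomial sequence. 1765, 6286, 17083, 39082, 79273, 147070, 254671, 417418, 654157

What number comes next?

987598

D1: 4521, 10797, 21999, 40191, 67797, 107601, 162747, 236739
D2: 6276, 11202, 18192, 27606, 39804, 55146, 73992
D3: 4926, 6990, 9414, 12198, 15342, 18846
D4: 2064, 2424, 2784, 3144, 3504
D5: 360, 360, 360, 360
The fifth differences are constant (360).
3504 + 360 = 3864;  18846 + 3864 = 22710;  73992 + 22710 = 96702;  236739 + 96702 = 333441;  654157 + 333441 = 987598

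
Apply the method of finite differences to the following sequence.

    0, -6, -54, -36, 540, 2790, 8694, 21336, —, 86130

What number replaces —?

Using the first 8 terms:
D1: -6, -48, 18, 576, 2250, 5904, 12642
D2: -42, 66, 558, 1674, 3654, 6738
D3: 108, 492, 1116, 1980, 3084
D4: 384, 624, 864, 1104
D5: 240, 240, 240
Constant fifth difference = 240.
Extend forward: 1104 + 240 = 1344;  3084 + 1344 = 4428;  6738 + 4428 = 11166;  12642 + 11166 = 23808;  21336 + 23808 = 45144

45144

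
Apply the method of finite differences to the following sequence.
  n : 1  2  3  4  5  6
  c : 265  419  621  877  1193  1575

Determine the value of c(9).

Δ: 154, 202, 256, 316, 382
Δ²: 48, 54, 60, 66
Δ³: 6, 6, 6
Constant third difference = 6, so extend:
66 + 6 = 72;  382 + 72 = 454;  1575 + 454 = 2029
72 + 6 = 78;  454 + 78 = 532;  2029 + 532 = 2561
78 + 6 = 84;  532 + 84 = 616;  2561 + 616 = 3177

3177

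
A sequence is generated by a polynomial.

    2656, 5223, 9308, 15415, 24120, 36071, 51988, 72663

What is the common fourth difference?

72

D1: 2567, 4085, 6107, 8705, 11951, 15917, 20675
D2: 1518, 2022, 2598, 3246, 3966, 4758
D3: 504, 576, 648, 720, 792
D4: 72, 72, 72, 72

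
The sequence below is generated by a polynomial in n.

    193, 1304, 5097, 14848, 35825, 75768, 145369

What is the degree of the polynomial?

First differences: 1111, 3793, 9751, 20977, 39943, 69601
Second differences: 2682, 5958, 11226, 18966, 29658
Third differences: 3276, 5268, 7740, 10692
Fourth differences: 1992, 2472, 2952
Fifth differences: 480, 480
The fifth differences are constant, so the polynomial has degree 5.

5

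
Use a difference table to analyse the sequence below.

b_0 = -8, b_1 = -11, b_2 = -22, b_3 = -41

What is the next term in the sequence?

-68

First differences: -3, -11, -19
Second differences: -8, -8
The second differences are constant (-8).
-19 − 8 = -27;  -41 − 27 = -68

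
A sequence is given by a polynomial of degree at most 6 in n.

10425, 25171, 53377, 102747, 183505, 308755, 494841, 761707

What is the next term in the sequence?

1133257

First differences: 14746  28206  49370  80758  125250  186086  266866
Second differences: 13460  21164  31388  44492  60836  80780
Third differences: 7704  10224  13104  16344  19944
Fourth differences: 2520  2880  3240  3600
Fifth differences: 360  360  360
The fifth differences are constant (360).
3600 + 360 = 3960;  19944 + 3960 = 23904;  80780 + 23904 = 104684;  266866 + 104684 = 371550;  761707 + 371550 = 1133257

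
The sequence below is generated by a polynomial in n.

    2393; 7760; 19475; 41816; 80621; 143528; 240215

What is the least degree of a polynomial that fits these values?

5

Δ: 5367, 11715, 22341, 38805, 62907, 96687
Δ²: 6348, 10626, 16464, 24102, 33780
Δ³: 4278, 5838, 7638, 9678
Δ⁴: 1560, 1800, 2040
Δ⁵: 240, 240
The fifth differences are constant, so the polynomial has degree 5.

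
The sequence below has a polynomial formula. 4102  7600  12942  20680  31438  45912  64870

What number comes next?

89152

D1: 3498, 5342, 7738, 10758, 14474, 18958
D2: 1844, 2396, 3020, 3716, 4484
D3: 552, 624, 696, 768
D4: 72, 72, 72
Constant fourth difference = 72, so extend:
768 + 72 = 840;  4484 + 840 = 5324;  18958 + 5324 = 24282;  64870 + 24282 = 89152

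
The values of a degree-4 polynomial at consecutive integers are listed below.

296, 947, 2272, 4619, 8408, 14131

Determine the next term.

22352

Δ: 651, 1325, 2347, 3789, 5723
Δ²: 674, 1022, 1442, 1934
Δ³: 348, 420, 492
Δ⁴: 72, 72
The fourth differences are constant (72).
492 + 72 = 564;  1934 + 564 = 2498;  5723 + 2498 = 8221;  14131 + 8221 = 22352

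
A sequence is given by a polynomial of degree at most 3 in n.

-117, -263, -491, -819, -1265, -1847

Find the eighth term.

-146 , -228 , -328 , -446 , -582
-82 , -100 , -118 , -136
-18 , -18 , -18
Third differences constant at -18.
-136 − 18 = -154;  -582 − 154 = -736;  -1847 − 736 = -2583
-154 − 18 = -172;  -736 − 172 = -908;  -2583 − 908 = -3491

-3491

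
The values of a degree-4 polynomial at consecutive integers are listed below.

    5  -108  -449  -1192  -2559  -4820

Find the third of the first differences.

Δ: -113, -341, -743, -1367, -2261
Δ²: -228, -402, -624, -894
Δ³: -174, -222, -270
Δ⁴: -48, -48

-743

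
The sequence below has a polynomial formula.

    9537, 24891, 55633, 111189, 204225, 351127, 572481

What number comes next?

893553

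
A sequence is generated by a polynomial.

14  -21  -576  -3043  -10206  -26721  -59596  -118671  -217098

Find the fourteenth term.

-2052153

First differences: -35, -555, -2467, -7163, -16515, -32875, -59075, -98427
Second differences: -520, -1912, -4696, -9352, -16360, -26200, -39352
Third differences: -1392, -2784, -4656, -7008, -9840, -13152
Fourth differences: -1392, -1872, -2352, -2832, -3312
Fifth differences: -480, -480, -480, -480
The fifth differences are constant (-480).
-3312 − 480 = -3792;  -13152 − 3792 = -16944;  -39352 − 16944 = -56296;  -98427 − 56296 = -154723;  -217098 − 154723 = -371821
-3792 − 480 = -4272;  -16944 − 4272 = -21216;  -56296 − 21216 = -77512;  -154723 − 77512 = -232235;  -371821 − 232235 = -604056
-4272 − 480 = -4752;  -21216 − 4752 = -25968;  -77512 − 25968 = -103480;  -232235 − 103480 = -335715;  -604056 − 335715 = -939771
-4752 − 480 = -5232;  -25968 − 5232 = -31200;  -103480 − 31200 = -134680;  -335715 − 134680 = -470395;  -939771 − 470395 = -1410166
-5232 − 480 = -5712;  -31200 − 5712 = -36912;  -134680 − 36912 = -171592;  -470395 − 171592 = -641987;  -1410166 − 641987 = -2052153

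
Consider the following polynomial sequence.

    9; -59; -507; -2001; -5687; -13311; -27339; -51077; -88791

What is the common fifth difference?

-120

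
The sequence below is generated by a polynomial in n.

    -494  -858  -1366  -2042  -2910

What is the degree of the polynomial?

3

Δ: -364, -508, -676, -868
Δ²: -144, -168, -192
Δ³: -24, -24
The third differences are constant, so the polynomial has degree 3.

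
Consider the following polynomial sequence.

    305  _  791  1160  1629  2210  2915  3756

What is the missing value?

Using the last 6 terms:
First differences: 369  469  581  705  841
Second differences: 100  112  124  136
Third differences: 12  12  12
Constant third difference = 12.
Extend backward: 100 − 12 = 88;  369 − 88 = 281;  791 − 281 = 510

510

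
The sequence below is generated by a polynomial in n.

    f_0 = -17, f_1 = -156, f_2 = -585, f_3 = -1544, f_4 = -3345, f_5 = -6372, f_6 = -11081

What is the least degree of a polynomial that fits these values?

4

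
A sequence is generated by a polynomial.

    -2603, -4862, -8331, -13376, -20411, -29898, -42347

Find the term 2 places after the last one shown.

First differences: -2259, -3469, -5045, -7035, -9487, -12449
Second differences: -1210, -1576, -1990, -2452, -2962
Third differences: -366, -414, -462, -510
Fourth differences: -48, -48, -48
Constant fourth difference = -48, so extend:
-510 − 48 = -558;  -2962 − 558 = -3520;  -12449 − 3520 = -15969;  -42347 − 15969 = -58316
-558 − 48 = -606;  -3520 − 606 = -4126;  -15969 − 4126 = -20095;  -58316 − 20095 = -78411

-78411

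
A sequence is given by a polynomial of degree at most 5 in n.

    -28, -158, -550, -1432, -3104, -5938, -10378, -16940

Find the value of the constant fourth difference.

First differences: -130, -392, -882, -1672, -2834, -4440, -6562
Second differences: -262, -490, -790, -1162, -1606, -2122
Third differences: -228, -300, -372, -444, -516
Fourth differences: -72, -72, -72, -72

-72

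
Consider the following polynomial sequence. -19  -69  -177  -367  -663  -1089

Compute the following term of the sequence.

-1669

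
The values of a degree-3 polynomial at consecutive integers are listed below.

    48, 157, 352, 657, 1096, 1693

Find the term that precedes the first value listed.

First differences: 109, 195, 305, 439, 597
Second differences: 86, 110, 134, 158
Third differences: 24, 24, 24
The third differences are constant at 24.
Work back: 86 − 24 = 62;  109 − 62 = 47;  48 − 47 = 1

1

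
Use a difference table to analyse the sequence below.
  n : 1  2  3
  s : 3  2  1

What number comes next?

-1 , -1
The first differences are constant (-1).
1 − 1 = 0

0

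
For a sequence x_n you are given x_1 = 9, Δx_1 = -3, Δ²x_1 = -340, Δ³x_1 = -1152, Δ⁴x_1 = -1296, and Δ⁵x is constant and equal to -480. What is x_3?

-337

Build the table forward from the leading diagonal:
D5: -480  -480  -480
D4: -1296  -1776  -2256
D3: -1152  -2448  -4224
D2: -340  -1492  -3940
D1: -3  -343  -1835
x: 9  6  -337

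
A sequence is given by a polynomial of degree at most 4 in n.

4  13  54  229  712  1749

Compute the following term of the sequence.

First differences: 9, 41, 175, 483, 1037
Second differences: 32, 134, 308, 554
Third differences: 102, 174, 246
Fourth differences: 72, 72
Fourth differences constant at 72.
246 + 72 = 318;  554 + 318 = 872;  1037 + 872 = 1909;  1749 + 1909 = 3658

3658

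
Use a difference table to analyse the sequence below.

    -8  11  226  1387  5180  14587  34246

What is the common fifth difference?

360

D1: 19, 215, 1161, 3793, 9407, 19659
D2: 196, 946, 2632, 5614, 10252
D3: 750, 1686, 2982, 4638
D4: 936, 1296, 1656
D5: 360, 360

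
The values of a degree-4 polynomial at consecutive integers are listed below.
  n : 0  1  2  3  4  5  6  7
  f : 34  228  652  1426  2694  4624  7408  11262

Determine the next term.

Δ: 194 , 424 , 774 , 1268 , 1930 , 2784 , 3854
Δ²: 230 , 350 , 494 , 662 , 854 , 1070
Δ³: 120 , 144 , 168 , 192 , 216
Δ⁴: 24 , 24 , 24 , 24
Fourth differences constant at 24.
216 + 24 = 240;  1070 + 240 = 1310;  3854 + 1310 = 5164;  11262 + 5164 = 16426

16426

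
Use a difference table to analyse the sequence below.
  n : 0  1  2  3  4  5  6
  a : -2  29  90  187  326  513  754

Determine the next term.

1055

Δ: 31  61  97  139  187  241
Δ²: 30  36  42  48  54
Δ³: 6  6  6  6
The third differences are constant (6).
54 + 6 = 60;  241 + 60 = 301;  754 + 301 = 1055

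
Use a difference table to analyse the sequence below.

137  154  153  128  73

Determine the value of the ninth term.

D1: 17 , -1 , -25 , -55
D2: -18 , -24 , -30
D3: -6 , -6
Third differences constant at -6.
-30 − 6 = -36;  -55 − 36 = -91;  73 − 91 = -18
-36 − 6 = -42;  -91 − 42 = -133;  -18 − 133 = -151
-42 − 6 = -48;  -133 − 48 = -181;  -151 − 181 = -332
-48 − 6 = -54;  -181 − 54 = -235;  -332 − 235 = -567

-567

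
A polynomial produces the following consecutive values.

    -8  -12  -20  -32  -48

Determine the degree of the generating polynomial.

2

Δ: -4, -8, -12, -16
Δ²: -4, -4, -4
The second differences are constant, so the polynomial has degree 2.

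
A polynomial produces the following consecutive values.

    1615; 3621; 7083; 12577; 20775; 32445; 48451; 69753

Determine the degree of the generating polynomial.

4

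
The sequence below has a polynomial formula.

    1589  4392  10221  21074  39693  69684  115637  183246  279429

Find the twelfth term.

829482

First differences: 2803, 5829, 10853, 18619, 29991, 45953, 67609, 96183
Second differences: 3026, 5024, 7766, 11372, 15962, 21656, 28574
Third differences: 1998, 2742, 3606, 4590, 5694, 6918
Fourth differences: 744, 864, 984, 1104, 1224
Fifth differences: 120, 120, 120, 120
Fifth differences constant at 120.
1224 + 120 = 1344;  6918 + 1344 = 8262;  28574 + 8262 = 36836;  96183 + 36836 = 133019;  279429 + 133019 = 412448
1344 + 120 = 1464;  8262 + 1464 = 9726;  36836 + 9726 = 46562;  133019 + 46562 = 179581;  412448 + 179581 = 592029
1464 + 120 = 1584;  9726 + 1584 = 11310;  46562 + 11310 = 57872;  179581 + 57872 = 237453;  592029 + 237453 = 829482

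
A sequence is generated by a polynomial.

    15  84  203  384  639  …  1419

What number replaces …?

980

Using the first 5 terms:
First differences: 69, 119, 181, 255
Second differences: 50, 62, 74
Third differences: 12, 12
Constant third difference = 12.
Extend forward: 74 + 12 = 86;  255 + 86 = 341;  639 + 341 = 980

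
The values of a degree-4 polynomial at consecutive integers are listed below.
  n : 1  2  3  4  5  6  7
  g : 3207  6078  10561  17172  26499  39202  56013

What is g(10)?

139494

2871, 4483, 6611, 9327, 12703, 16811
1612, 2128, 2716, 3376, 4108
516, 588, 660, 732
72, 72, 72
Fourth differences constant at 72.
732 + 72 = 804;  4108 + 804 = 4912;  16811 + 4912 = 21723;  56013 + 21723 = 77736
804 + 72 = 876;  4912 + 876 = 5788;  21723 + 5788 = 27511;  77736 + 27511 = 105247
876 + 72 = 948;  5788 + 948 = 6736;  27511 + 6736 = 34247;  105247 + 34247 = 139494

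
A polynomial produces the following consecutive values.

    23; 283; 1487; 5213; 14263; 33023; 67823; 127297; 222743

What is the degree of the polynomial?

5

260, 1204, 3726, 9050, 18760, 34800, 59474, 95446
944, 2522, 5324, 9710, 16040, 24674, 35972
1578, 2802, 4386, 6330, 8634, 11298
1224, 1584, 1944, 2304, 2664
360, 360, 360, 360
The fifth differences are constant, so the polynomial has degree 5.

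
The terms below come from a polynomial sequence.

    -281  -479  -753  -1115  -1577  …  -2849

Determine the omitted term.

-2151

Using the first 5 terms:
First differences: -198  -274  -362  -462
Second differences: -76  -88  -100
Third differences: -12  -12
Constant third difference = -12.
Extend forward: -100 − 12 = -112;  -462 − 112 = -574;  -1577 − 574 = -2151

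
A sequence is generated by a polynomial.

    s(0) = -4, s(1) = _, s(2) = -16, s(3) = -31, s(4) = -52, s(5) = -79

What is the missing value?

Using the last 4 terms:
-15  -21  -27
-6  -6
Constant second difference = -6.
Extend backward: -15 + 6 = -9;  -16 + 9 = -7

-7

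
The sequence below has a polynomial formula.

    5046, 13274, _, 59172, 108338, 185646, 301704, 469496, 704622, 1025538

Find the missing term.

Using the last 7 terms:
49166  77308  116058  167792  235126  320916
28142  38750  51734  67334  85790
10608  12984  15600  18456
2376  2616  2856
240  240
Constant fifth difference = 240.
Extend backward: 2376 − 240 = 2136;  10608 − 2136 = 8472;  28142 − 8472 = 19670;  49166 − 19670 = 29496;  59172 − 29496 = 29676

29676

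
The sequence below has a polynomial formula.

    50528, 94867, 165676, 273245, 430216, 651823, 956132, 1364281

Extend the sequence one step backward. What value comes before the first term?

44339, 70809, 107569, 156971, 221607, 304309, 408149
26470, 36760, 49402, 64636, 82702, 103840
10290, 12642, 15234, 18066, 21138
2352, 2592, 2832, 3072
240, 240, 240
The fifth differences are constant at 240.
Work back: 2352 − 240 = 2112;  10290 − 2112 = 8178;  26470 − 8178 = 18292;  44339 − 18292 = 26047;  50528 − 26047 = 24481

24481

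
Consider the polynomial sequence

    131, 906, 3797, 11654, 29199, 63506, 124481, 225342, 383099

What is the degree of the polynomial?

5

First differences: 775, 2891, 7857, 17545, 34307, 60975, 100861, 157757
Second differences: 2116, 4966, 9688, 16762, 26668, 39886, 56896
Third differences: 2850, 4722, 7074, 9906, 13218, 17010
Fourth differences: 1872, 2352, 2832, 3312, 3792
Fifth differences: 480, 480, 480, 480
The fifth differences are constant, so the polynomial has degree 5.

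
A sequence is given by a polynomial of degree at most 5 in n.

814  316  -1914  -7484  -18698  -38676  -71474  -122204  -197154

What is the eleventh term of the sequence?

-451466

Δ: -498, -2230, -5570, -11214, -19978, -32798, -50730, -74950
Δ²: -1732, -3340, -5644, -8764, -12820, -17932, -24220
Δ³: -1608, -2304, -3120, -4056, -5112, -6288
Δ⁴: -696, -816, -936, -1056, -1176
Δ⁵: -120, -120, -120, -120
The fifth differences are constant (-120).
-1176 − 120 = -1296;  -6288 − 1296 = -7584;  -24220 − 7584 = -31804;  -74950 − 31804 = -106754;  -197154 − 106754 = -303908
-1296 − 120 = -1416;  -7584 − 1416 = -9000;  -31804 − 9000 = -40804;  -106754 − 40804 = -147558;  -303908 − 147558 = -451466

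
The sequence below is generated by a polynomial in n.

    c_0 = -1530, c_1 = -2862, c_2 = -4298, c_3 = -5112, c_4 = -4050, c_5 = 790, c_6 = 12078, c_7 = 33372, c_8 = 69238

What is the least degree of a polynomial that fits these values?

5

Δ: -1332, -1436, -814, 1062, 4840, 11288, 21294, 35866
Δ²: -104, 622, 1876, 3778, 6448, 10006, 14572
Δ³: 726, 1254, 1902, 2670, 3558, 4566
Δ⁴: 528, 648, 768, 888, 1008
Δ⁵: 120, 120, 120, 120
The fifth differences are constant, so the polynomial has degree 5.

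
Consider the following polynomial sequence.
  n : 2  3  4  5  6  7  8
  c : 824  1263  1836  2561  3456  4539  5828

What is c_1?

501

439  573  725  895  1083  1289
134  152  170  188  206
18  18  18  18
The third differences are constant at 18.
Work back: 134 − 18 = 116;  439 − 116 = 323;  824 − 323 = 501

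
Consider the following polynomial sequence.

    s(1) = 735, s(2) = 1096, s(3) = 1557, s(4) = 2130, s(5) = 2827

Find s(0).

462

361, 461, 573, 697
100, 112, 124
12, 12
The third differences are constant at 12.
Work back: 100 − 12 = 88;  361 − 88 = 273;  735 − 273 = 462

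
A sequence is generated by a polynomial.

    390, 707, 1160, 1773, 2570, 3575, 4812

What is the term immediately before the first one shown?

D1: 317  453  613  797  1005  1237
D2: 136  160  184  208  232
D3: 24  24  24  24
The third differences are constant at 24.
Work back: 136 − 24 = 112;  317 − 112 = 205;  390 − 205 = 185

185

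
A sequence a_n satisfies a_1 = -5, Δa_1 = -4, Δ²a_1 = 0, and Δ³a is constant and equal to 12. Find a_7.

Build the table forward from the leading diagonal:
D3: 12  12  12  12  12  12  12
D2: 0  12  24  36  48  60  72
D1: -4  -4  8  32  68  116  176
a: -5  -9  -13  -5  27  95  211

211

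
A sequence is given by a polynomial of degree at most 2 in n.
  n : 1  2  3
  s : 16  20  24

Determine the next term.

28

D1: 4 , 4
The first differences are constant (4).
24 + 4 = 28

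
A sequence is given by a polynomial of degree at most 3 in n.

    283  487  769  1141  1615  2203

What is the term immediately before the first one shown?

145

Δ: 204  282  372  474  588
Δ²: 78  90  102  114
Δ³: 12  12  12
The third differences are constant at 12.
Work back: 78 − 12 = 66;  204 − 66 = 138;  283 − 138 = 145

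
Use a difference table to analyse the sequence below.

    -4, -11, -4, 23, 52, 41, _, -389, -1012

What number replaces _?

-76

Using the first 6 terms:
D1: -7, 7, 27, 29, -11
D2: 14, 20, 2, -40
D3: 6, -18, -42
D4: -24, -24
Constant fourth difference = -24.
Extend forward: -42 − 24 = -66;  -40 − 66 = -106;  -11 − 106 = -117;  41 − 117 = -76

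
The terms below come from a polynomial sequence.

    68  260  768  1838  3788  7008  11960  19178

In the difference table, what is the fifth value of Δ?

3220

First differences: 192, 508, 1070, 1950, 3220, 4952, 7218
Second differences: 316, 562, 880, 1270, 1732, 2266
Third differences: 246, 318, 390, 462, 534
Fourth differences: 72, 72, 72, 72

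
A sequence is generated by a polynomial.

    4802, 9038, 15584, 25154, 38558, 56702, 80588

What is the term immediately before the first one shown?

2258

Δ: 4236  6546  9570  13404  18144  23886
Δ²: 2310  3024  3834  4740  5742
Δ³: 714  810  906  1002
Δ⁴: 96  96  96
The fourth differences are constant at 96.
Work back: 714 − 96 = 618;  2310 − 618 = 1692;  4236 − 1692 = 2544;  4802 − 2544 = 2258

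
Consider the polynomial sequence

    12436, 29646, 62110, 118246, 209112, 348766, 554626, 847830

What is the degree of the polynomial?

5

Δ: 17210, 32464, 56136, 90866, 139654, 205860, 293204
Δ²: 15254, 23672, 34730, 48788, 66206, 87344
Δ³: 8418, 11058, 14058, 17418, 21138
Δ⁴: 2640, 3000, 3360, 3720
Δ⁵: 360, 360, 360
The fifth differences are constant, so the polynomial has degree 5.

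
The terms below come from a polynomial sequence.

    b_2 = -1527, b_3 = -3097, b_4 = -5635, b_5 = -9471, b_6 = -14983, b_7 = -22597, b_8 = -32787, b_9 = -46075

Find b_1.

-643

D1: -1570, -2538, -3836, -5512, -7614, -10190, -13288
D2: -968, -1298, -1676, -2102, -2576, -3098
D3: -330, -378, -426, -474, -522
D4: -48, -48, -48, -48
The fourth differences are constant at -48.
Work back: -330 + 48 = -282;  -968 + 282 = -686;  -1570 + 686 = -884;  -1527 + 884 = -643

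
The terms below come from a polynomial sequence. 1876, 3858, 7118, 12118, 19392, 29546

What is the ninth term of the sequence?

84428

Δ: 1982 , 3260 , 5000 , 7274 , 10154
Δ²: 1278 , 1740 , 2274 , 2880
Δ³: 462 , 534 , 606
Δ⁴: 72 , 72
The fourth differences are constant (72).
606 + 72 = 678;  2880 + 678 = 3558;  10154 + 3558 = 13712;  29546 + 13712 = 43258
678 + 72 = 750;  3558 + 750 = 4308;  13712 + 4308 = 18020;  43258 + 18020 = 61278
750 + 72 = 822;  4308 + 822 = 5130;  18020 + 5130 = 23150;  61278 + 23150 = 84428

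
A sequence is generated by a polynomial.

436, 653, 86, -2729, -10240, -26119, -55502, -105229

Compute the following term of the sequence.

-184084

First differences: 217  -567  -2815  -7511  -15879  -29383  -49727
Second differences: -784  -2248  -4696  -8368  -13504  -20344
Third differences: -1464  -2448  -3672  -5136  -6840
Fourth differences: -984  -1224  -1464  -1704
Fifth differences: -240  -240  -240
Fifth differences constant at -240.
-1704 − 240 = -1944;  -6840 − 1944 = -8784;  -20344 − 8784 = -29128;  -49727 − 29128 = -78855;  -105229 − 78855 = -184084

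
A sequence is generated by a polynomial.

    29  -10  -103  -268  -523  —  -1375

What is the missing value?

-886

Using the first 5 terms:
Δ: -39, -93, -165, -255
Δ²: -54, -72, -90
Δ³: -18, -18
Constant third difference = -18.
Extend forward: -90 − 18 = -108;  -255 − 108 = -363;  -523 − 363 = -886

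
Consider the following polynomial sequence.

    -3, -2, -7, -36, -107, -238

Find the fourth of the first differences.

-71

Δ: 1, -5, -29, -71, -131
Δ²: -6, -24, -42, -60
Δ³: -18, -18, -18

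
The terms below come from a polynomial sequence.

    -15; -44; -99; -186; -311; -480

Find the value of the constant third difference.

-6

D1: -29, -55, -87, -125, -169
D2: -26, -32, -38, -44
D3: -6, -6, -6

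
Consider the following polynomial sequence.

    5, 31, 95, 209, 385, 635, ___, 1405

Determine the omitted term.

Using the first 6 terms:
26  64  114  176  250
38  50  62  74
12  12  12
Constant third difference = 12.
Extend forward: 74 + 12 = 86;  250 + 86 = 336;  635 + 336 = 971

971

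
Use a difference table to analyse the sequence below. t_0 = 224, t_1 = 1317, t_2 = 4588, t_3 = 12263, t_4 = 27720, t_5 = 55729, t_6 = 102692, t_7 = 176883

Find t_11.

990367

First differences: 1093, 3271, 7675, 15457, 28009, 46963, 74191
Second differences: 2178, 4404, 7782, 12552, 18954, 27228
Third differences: 2226, 3378, 4770, 6402, 8274
Fourth differences: 1152, 1392, 1632, 1872
Fifth differences: 240, 240, 240
Constant fifth difference = 240, so extend:
1872 + 240 = 2112;  8274 + 2112 = 10386;  27228 + 10386 = 37614;  74191 + 37614 = 111805;  176883 + 111805 = 288688
2112 + 240 = 2352;  10386 + 2352 = 12738;  37614 + 12738 = 50352;  111805 + 50352 = 162157;  288688 + 162157 = 450845
2352 + 240 = 2592;  12738 + 2592 = 15330;  50352 + 15330 = 65682;  162157 + 65682 = 227839;  450845 + 227839 = 678684
2592 + 240 = 2832;  15330 + 2832 = 18162;  65682 + 18162 = 83844;  227839 + 83844 = 311683;  678684 + 311683 = 990367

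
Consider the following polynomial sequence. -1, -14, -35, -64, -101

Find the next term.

-146

D1: -13  -21  -29  -37
D2: -8  -8  -8
Second differences constant at -8.
-37 − 8 = -45;  -101 − 45 = -146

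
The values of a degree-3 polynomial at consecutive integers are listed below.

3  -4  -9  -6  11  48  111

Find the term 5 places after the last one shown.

1026

Δ: -7  -5  3  17  37  63
Δ²: 2  8  14  20  26
Δ³: 6  6  6  6
The third differences are constant (6).
26 + 6 = 32;  63 + 32 = 95;  111 + 95 = 206
32 + 6 = 38;  95 + 38 = 133;  206 + 133 = 339
38 + 6 = 44;  133 + 44 = 177;  339 + 177 = 516
44 + 6 = 50;  177 + 50 = 227;  516 + 227 = 743
50 + 6 = 56;  227 + 56 = 283;  743 + 283 = 1026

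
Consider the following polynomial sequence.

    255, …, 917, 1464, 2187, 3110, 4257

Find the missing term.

522

Using the last 5 terms:
D1: 547  723  923  1147
D2: 176  200  224
D3: 24  24
Constant third difference = 24.
Extend backward: 176 − 24 = 152;  547 − 152 = 395;  917 − 395 = 522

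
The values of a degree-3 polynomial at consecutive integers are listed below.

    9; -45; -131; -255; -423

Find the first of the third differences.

Δ: -54, -86, -124, -168
Δ²: -32, -38, -44
Δ³: -6, -6

-6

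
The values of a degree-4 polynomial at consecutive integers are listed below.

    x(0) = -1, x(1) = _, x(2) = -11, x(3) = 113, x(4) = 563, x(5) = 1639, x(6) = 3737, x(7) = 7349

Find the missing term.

Using the last 6 terms:
First differences: 124, 450, 1076, 2098, 3612
Second differences: 326, 626, 1022, 1514
Third differences: 300, 396, 492
Fourth differences: 96, 96
Constant fourth difference = 96.
Extend backward: 300 − 96 = 204;  326 − 204 = 122;  124 − 122 = 2;  -11 − 2 = -13

-13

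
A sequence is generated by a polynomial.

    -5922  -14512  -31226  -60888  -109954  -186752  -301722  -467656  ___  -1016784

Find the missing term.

-699938

Using the first 8 terms:
Δ: -8590, -16714, -29662, -49066, -76798, -114970, -165934
Δ²: -8124, -12948, -19404, -27732, -38172, -50964
Δ³: -4824, -6456, -8328, -10440, -12792
Δ⁴: -1632, -1872, -2112, -2352
Δ⁵: -240, -240, -240
Constant fifth difference = -240.
Extend forward: -2352 − 240 = -2592;  -12792 − 2592 = -15384;  -50964 − 15384 = -66348;  -165934 − 66348 = -232282;  -467656 − 232282 = -699938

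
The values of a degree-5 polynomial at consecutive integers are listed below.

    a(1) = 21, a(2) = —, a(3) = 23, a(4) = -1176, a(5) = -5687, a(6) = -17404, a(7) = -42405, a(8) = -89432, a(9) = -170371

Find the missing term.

Using the last 7 terms:
Δ: -1199, -4511, -11717, -25001, -47027, -80939
Δ²: -3312, -7206, -13284, -22026, -33912
Δ³: -3894, -6078, -8742, -11886
Δ⁴: -2184, -2664, -3144
Δ⁵: -480, -480
Constant fifth difference = -480.
Extend backward: -2184 + 480 = -1704;  -3894 + 1704 = -2190;  -3312 + 2190 = -1122;  -1199 + 1122 = -77;  23 + 77 = 100

100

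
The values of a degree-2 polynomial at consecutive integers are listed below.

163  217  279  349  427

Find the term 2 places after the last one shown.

607

Δ: 54  62  70  78
Δ²: 8  8  8
Constant second difference = 8, so extend:
78 + 8 = 86;  427 + 86 = 513
86 + 8 = 94;  513 + 94 = 607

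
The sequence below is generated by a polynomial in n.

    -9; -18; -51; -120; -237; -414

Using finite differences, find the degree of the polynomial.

3

First differences: -9, -33, -69, -117, -177
Second differences: -24, -36, -48, -60
Third differences: -12, -12, -12
The third differences are constant, so the polynomial has degree 3.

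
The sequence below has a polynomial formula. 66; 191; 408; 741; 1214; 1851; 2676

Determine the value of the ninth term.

4986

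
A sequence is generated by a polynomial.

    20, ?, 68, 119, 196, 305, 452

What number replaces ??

37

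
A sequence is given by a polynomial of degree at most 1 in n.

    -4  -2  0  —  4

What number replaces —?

Using the first 3 terms:
First differences: 2, 2
Constant first difference = 2.
Extend forward: 0 + 2 = 2

2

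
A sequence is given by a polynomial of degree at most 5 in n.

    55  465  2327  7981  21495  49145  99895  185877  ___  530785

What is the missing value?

322871

Using the first 8 terms:
First differences: 410  1862  5654  13514  27650  50750  85982
Second differences: 1452  3792  7860  14136  23100  35232
Third differences: 2340  4068  6276  8964  12132
Fourth differences: 1728  2208  2688  3168
Fifth differences: 480  480  480
Constant fifth difference = 480.
Extend forward: 3168 + 480 = 3648;  12132 + 3648 = 15780;  35232 + 15780 = 51012;  85982 + 51012 = 136994;  185877 + 136994 = 322871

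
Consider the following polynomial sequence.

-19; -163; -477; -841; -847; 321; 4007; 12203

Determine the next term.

-144 , -314 , -364 , -6 , 1168 , 3686 , 8196
-170 , -50 , 358 , 1174 , 2518 , 4510
120 , 408 , 816 , 1344 , 1992
288 , 408 , 528 , 648
120 , 120 , 120
Fifth differences constant at 120.
648 + 120 = 768;  1992 + 768 = 2760;  4510 + 2760 = 7270;  8196 + 7270 = 15466;  12203 + 15466 = 27669

27669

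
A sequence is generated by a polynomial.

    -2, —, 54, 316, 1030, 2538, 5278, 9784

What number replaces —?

Using the last 6 terms:
Δ: 262  714  1508  2740  4506
Δ²: 452  794  1232  1766
Δ³: 342  438  534
Δ⁴: 96  96
Constant fourth difference = 96.
Extend backward: 342 − 96 = 246;  452 − 246 = 206;  262 − 206 = 56;  54 − 56 = -2

-2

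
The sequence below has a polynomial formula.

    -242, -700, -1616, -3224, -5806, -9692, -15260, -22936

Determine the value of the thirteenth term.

-111206

First differences: -458, -916, -1608, -2582, -3886, -5568, -7676
Second differences: -458, -692, -974, -1304, -1682, -2108
Third differences: -234, -282, -330, -378, -426
Fourth differences: -48, -48, -48, -48
The fourth differences are constant (-48).
-426 − 48 = -474;  -2108 − 474 = -2582;  -7676 − 2582 = -10258;  -22936 − 10258 = -33194
-474 − 48 = -522;  -2582 − 522 = -3104;  -10258 − 3104 = -13362;  -33194 − 13362 = -46556
-522 − 48 = -570;  -3104 − 570 = -3674;  -13362 − 3674 = -17036;  -46556 − 17036 = -63592
-570 − 48 = -618;  -3674 − 618 = -4292;  -17036 − 4292 = -21328;  -63592 − 21328 = -84920
-618 − 48 = -666;  -4292 − 666 = -4958;  -21328 − 4958 = -26286;  -84920 − 26286 = -111206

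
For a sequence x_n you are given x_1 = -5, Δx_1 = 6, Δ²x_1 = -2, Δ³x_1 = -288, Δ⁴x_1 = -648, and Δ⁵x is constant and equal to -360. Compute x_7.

-17639

Build the table forward from the leading diagonal:
Δ⁵: -360  -360  -360  -360  -360  -360  -360
Δ⁴: -648  -1008  -1368  -1728  -2088  -2448  -2808
Δ³: -288  -936  -1944  -3312  -5040  -7128  -9576
Δ²: -2  -290  -1226  -3170  -6482  -11522  -18650
Δ: 6  4  -286  -1512  -4682  -11164  -22686
x: -5  1  5  -281  -1793  -6475  -17639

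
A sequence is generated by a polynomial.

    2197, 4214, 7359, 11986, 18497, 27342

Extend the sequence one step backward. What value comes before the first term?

1002

2017, 3145, 4627, 6511, 8845
1128, 1482, 1884, 2334
354, 402, 450
48, 48
The fourth differences are constant at 48.
Work back: 354 − 48 = 306;  1128 − 306 = 822;  2017 − 822 = 1195;  2197 − 1195 = 1002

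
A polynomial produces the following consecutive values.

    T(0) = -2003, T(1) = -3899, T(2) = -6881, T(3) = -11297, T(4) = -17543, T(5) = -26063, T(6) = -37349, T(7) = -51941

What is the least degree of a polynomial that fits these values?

4

-1896, -2982, -4416, -6246, -8520, -11286, -14592
-1086, -1434, -1830, -2274, -2766, -3306
-348, -396, -444, -492, -540
-48, -48, -48, -48
The fourth differences are constant, so the polynomial has degree 4.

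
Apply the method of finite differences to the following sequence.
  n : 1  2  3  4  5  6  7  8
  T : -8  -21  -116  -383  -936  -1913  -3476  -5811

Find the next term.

-13, -95, -267, -553, -977, -1563, -2335
-82, -172, -286, -424, -586, -772
-90, -114, -138, -162, -186
-24, -24, -24, -24
The fourth differences are constant (-24).
-186 − 24 = -210;  -772 − 210 = -982;  -2335 − 982 = -3317;  -5811 − 3317 = -9128

-9128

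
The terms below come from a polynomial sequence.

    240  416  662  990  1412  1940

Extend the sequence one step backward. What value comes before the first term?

122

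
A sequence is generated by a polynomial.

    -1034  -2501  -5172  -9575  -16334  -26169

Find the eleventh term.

D1: -1467, -2671, -4403, -6759, -9835
D2: -1204, -1732, -2356, -3076
D3: -528, -624, -720
D4: -96, -96
Fourth differences constant at -96.
-720 − 96 = -816;  -3076 − 816 = -3892;  -9835 − 3892 = -13727;  -26169 − 13727 = -39896
-816 − 96 = -912;  -3892 − 912 = -4804;  -13727 − 4804 = -18531;  -39896 − 18531 = -58427
-912 − 96 = -1008;  -4804 − 1008 = -5812;  -18531 − 5812 = -24343;  -58427 − 24343 = -82770
-1008 − 96 = -1104;  -5812 − 1104 = -6916;  -24343 − 6916 = -31259;  -82770 − 31259 = -114029
-1104 − 96 = -1200;  -6916 − 1200 = -8116;  -31259 − 8116 = -39375;  -114029 − 39375 = -153404

-153404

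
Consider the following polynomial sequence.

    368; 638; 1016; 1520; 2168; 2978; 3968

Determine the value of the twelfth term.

12248

270 , 378 , 504 , 648 , 810 , 990
108 , 126 , 144 , 162 , 180
18 , 18 , 18 , 18
Third differences constant at 18.
180 + 18 = 198;  990 + 198 = 1188;  3968 + 1188 = 5156
198 + 18 = 216;  1188 + 216 = 1404;  5156 + 1404 = 6560
216 + 18 = 234;  1404 + 234 = 1638;  6560 + 1638 = 8198
234 + 18 = 252;  1638 + 252 = 1890;  8198 + 1890 = 10088
252 + 18 = 270;  1890 + 270 = 2160;  10088 + 2160 = 12248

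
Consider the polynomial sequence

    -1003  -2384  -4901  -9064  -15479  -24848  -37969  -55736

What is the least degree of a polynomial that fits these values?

D1: -1381, -2517, -4163, -6415, -9369, -13121, -17767
D2: -1136, -1646, -2252, -2954, -3752, -4646
D3: -510, -606, -702, -798, -894
D4: -96, -96, -96, -96
The fourth differences are constant, so the polynomial has degree 4.

4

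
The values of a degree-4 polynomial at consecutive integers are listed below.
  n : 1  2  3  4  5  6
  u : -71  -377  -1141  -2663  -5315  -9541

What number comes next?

-15857

-306 , -764 , -1522 , -2652 , -4226
-458 , -758 , -1130 , -1574
-300 , -372 , -444
-72 , -72
Constant fourth difference = -72, so extend:
-444 − 72 = -516;  -1574 − 516 = -2090;  -4226 − 2090 = -6316;  -9541 − 6316 = -15857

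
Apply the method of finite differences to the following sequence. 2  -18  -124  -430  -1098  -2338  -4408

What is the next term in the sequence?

-7614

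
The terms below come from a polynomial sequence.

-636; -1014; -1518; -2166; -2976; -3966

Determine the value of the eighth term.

D1: -378 , -504 , -648 , -810 , -990
D2: -126 , -144 , -162 , -180
D3: -18 , -18 , -18
The third differences are constant (-18).
-180 − 18 = -198;  -990 − 198 = -1188;  -3966 − 1188 = -5154
-198 − 18 = -216;  -1188 − 216 = -1404;  -5154 − 1404 = -6558

-6558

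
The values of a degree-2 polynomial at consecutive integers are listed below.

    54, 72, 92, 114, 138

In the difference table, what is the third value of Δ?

D1: 18, 20, 22, 24
D2: 2, 2, 2

22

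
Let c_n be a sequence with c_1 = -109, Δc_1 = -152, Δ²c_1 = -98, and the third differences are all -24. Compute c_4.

-883

Build the table forward from the leading diagonal:
Δ³: -24  -24  -24  -24
Δ²: -98  -122  -146  -170
Δ: -152  -250  -372  -518
c: -109  -261  -511  -883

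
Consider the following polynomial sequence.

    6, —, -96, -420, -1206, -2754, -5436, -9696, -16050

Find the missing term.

-6

Using the last 7 terms:
D1: -324, -786, -1548, -2682, -4260, -6354
D2: -462, -762, -1134, -1578, -2094
D3: -300, -372, -444, -516
D4: -72, -72, -72
Constant fourth difference = -72.
Extend backward: -300 + 72 = -228;  -462 + 228 = -234;  -324 + 234 = -90;  -96 + 90 = -6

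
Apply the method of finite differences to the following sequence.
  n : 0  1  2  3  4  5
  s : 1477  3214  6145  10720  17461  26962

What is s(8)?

79045

D1: 1737 , 2931 , 4575 , 6741 , 9501
D2: 1194 , 1644 , 2166 , 2760
D3: 450 , 522 , 594
D4: 72 , 72
The fourth differences are constant (72).
594 + 72 = 666;  2760 + 666 = 3426;  9501 + 3426 = 12927;  26962 + 12927 = 39889
666 + 72 = 738;  3426 + 738 = 4164;  12927 + 4164 = 17091;  39889 + 17091 = 56980
738 + 72 = 810;  4164 + 810 = 4974;  17091 + 4974 = 22065;  56980 + 22065 = 79045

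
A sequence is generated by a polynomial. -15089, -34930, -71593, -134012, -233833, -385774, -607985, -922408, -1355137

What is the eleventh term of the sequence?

Δ: -19841, -36663, -62419, -99821, -151941, -222211, -314423, -432729
Δ²: -16822, -25756, -37402, -52120, -70270, -92212, -118306
Δ³: -8934, -11646, -14718, -18150, -21942, -26094
Δ⁴: -2712, -3072, -3432, -3792, -4152
Δ⁵: -360, -360, -360, -360
The fifth differences are constant (-360).
-4152 − 360 = -4512;  -26094 − 4512 = -30606;  -118306 − 30606 = -148912;  -432729 − 148912 = -581641;  -1355137 − 581641 = -1936778
-4512 − 360 = -4872;  -30606 − 4872 = -35478;  -148912 − 35478 = -184390;  -581641 − 184390 = -766031;  -1936778 − 766031 = -2702809

-2702809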